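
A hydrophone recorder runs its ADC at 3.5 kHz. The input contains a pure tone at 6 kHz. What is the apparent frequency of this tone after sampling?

6 kHz mod fs = 2.5 kHz.
2.5 kHz > fs/2 = 1.75 kHz, folds to fs − 2.5 kHz = 1 kHz.

1 kHz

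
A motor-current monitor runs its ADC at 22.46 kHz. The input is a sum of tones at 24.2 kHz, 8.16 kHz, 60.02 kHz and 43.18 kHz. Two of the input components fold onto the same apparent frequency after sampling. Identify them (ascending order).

24.2 kHz, 43.18 kHz

fs/2 = 11.23 kHz.
24.2 kHz mod fs = 1.74 kHz.
1.74 kHz ≤ fs/2 = 11.23 kHz, appears at 1.74 kHz.
8.16 kHz ≤ fs/2 = 11.23 kHz, passes unchanged.
60.02 kHz mod fs = 15.1 kHz.
15.1 kHz > fs/2 = 11.23 kHz, folds to fs − 15.1 kHz = 7.36 kHz.
43.18 kHz mod fs = 20.72 kHz.
20.72 kHz > fs/2 = 11.23 kHz, folds to fs − 20.72 kHz = 1.74 kHz.
24.2 kHz and 43.18 kHz both map to 1.74 kHz.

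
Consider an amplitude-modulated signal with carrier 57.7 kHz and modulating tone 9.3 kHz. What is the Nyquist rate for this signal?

AM sidebands sit at fc ± fm = 48.4 kHz and 67 kHz.
Highest-frequency component: 67 kHz.
Nyquist rate = 2 × 67 kHz = 134 kHz.

134 kHz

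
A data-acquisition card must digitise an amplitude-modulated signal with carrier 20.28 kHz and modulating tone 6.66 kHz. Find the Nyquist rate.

53.88 kHz

AM sidebands sit at fc ± fm = 13.62 kHz and 26.94 kHz.
Highest-frequency component: 26.94 kHz.
Nyquist rate = 2 × 26.94 kHz = 53.88 kHz.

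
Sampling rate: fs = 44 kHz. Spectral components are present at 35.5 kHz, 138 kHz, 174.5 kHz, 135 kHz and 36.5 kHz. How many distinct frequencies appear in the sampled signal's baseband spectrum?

fs/2 = 22 kHz.
35.5 kHz > fs/2 = 22 kHz, folds to fs − 35.5 kHz = 8.5 kHz.
138 kHz mod fs = 6 kHz.
6 kHz ≤ fs/2 = 22 kHz, appears at 6 kHz.
174.5 kHz mod fs = 42.5 kHz.
42.5 kHz > fs/2 = 22 kHz, folds to fs − 42.5 kHz = 1.5 kHz.
135 kHz mod fs = 3 kHz.
3 kHz ≤ fs/2 = 22 kHz, appears at 3 kHz.
36.5 kHz > fs/2 = 22 kHz, folds to fs − 36.5 kHz = 7.5 kHz.
Distinct values: {1.5 kHz, 3 kHz, 6 kHz, 7.5 kHz, 8.5 kHz} → 5.

5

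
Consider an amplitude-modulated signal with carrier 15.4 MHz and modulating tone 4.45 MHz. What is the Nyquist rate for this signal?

AM sidebands sit at fc ± fm = 10.95 MHz and 19.85 MHz.
Highest-frequency component: 19.85 MHz.
Nyquist rate = 2 × 19.85 MHz = 39.7 MHz.

39.7 MHz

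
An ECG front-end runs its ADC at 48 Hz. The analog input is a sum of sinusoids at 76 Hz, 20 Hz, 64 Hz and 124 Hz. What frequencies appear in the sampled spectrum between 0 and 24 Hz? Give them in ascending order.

16 Hz, 20 Hz

fs/2 = 24 Hz.
76 Hz mod fs = 28 Hz.
28 Hz > fs/2 = 24 Hz, folds to fs − 28 Hz = 20 Hz.
20 Hz ≤ fs/2 = 24 Hz, passes unchanged.
64 Hz mod fs = 16 Hz.
16 Hz ≤ fs/2 = 24 Hz, appears at 16 Hz.
124 Hz mod fs = 28 Hz.
28 Hz > fs/2 = 24 Hz, folds to fs − 28 Hz = 20 Hz.
Distinct values: {16 Hz, 20 Hz}.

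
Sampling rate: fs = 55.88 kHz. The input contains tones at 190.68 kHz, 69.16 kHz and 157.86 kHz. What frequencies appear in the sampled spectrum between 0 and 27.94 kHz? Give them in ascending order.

fs/2 = 27.94 kHz.
190.68 kHz mod fs = 23.04 kHz.
23.04 kHz ≤ fs/2 = 27.94 kHz, appears at 23.04 kHz.
69.16 kHz mod fs = 13.28 kHz.
13.28 kHz ≤ fs/2 = 27.94 kHz, appears at 13.28 kHz.
157.86 kHz mod fs = 46.1 kHz.
46.1 kHz > fs/2 = 27.94 kHz, folds to fs − 46.1 kHz = 9.78 kHz.
Distinct values: {9.78 kHz, 13.28 kHz, 23.04 kHz}.

9.78 kHz, 13.28 kHz, 23.04 kHz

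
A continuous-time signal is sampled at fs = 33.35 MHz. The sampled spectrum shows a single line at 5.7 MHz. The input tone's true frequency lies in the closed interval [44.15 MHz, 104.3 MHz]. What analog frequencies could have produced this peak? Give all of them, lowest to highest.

Frequencies that alias to 5.7 MHz are k·fs ± 5.7 MHz for integer k ≥ 0.
k=0: 5.7 MHz.
k=1: 27.65 MHz, 39.05 MHz.
k=2: 61 MHz, 72.4 MHz.
k=3: 94.35 MHz, 105.75 MHz.
k=4: 127.7 MHz, 139.1 MHz.
Within [44.15 MHz, 104.3 MHz]: 61 MHz, 72.4 MHz, 94.35 MHz.

61 MHz, 72.4 MHz, 94.35 MHz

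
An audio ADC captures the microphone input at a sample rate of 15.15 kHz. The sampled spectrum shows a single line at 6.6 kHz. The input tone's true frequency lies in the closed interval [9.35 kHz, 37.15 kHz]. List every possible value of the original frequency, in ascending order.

Frequencies that alias to 6.6 kHz are k·fs ± 6.6 kHz for integer k ≥ 0.
k=0: 6.6 kHz.
k=1: 8.55 kHz, 21.75 kHz.
k=2: 23.7 kHz, 36.9 kHz.
k=3: 38.85 kHz, 52.05 kHz.
Within [9.35 kHz, 37.15 kHz]: 21.75 kHz, 23.7 kHz, 36.9 kHz.

21.75 kHz, 23.7 kHz, 36.9 kHz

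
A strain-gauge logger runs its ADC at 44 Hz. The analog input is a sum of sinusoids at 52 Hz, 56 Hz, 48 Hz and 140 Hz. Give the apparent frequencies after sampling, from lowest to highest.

fs/2 = 22 Hz.
52 Hz mod fs = 8 Hz.
8 Hz ≤ fs/2 = 22 Hz, appears at 8 Hz.
56 Hz mod fs = 12 Hz.
12 Hz ≤ fs/2 = 22 Hz, appears at 12 Hz.
48 Hz mod fs = 4 Hz.
4 Hz ≤ fs/2 = 22 Hz, appears at 4 Hz.
140 Hz mod fs = 8 Hz.
8 Hz ≤ fs/2 = 22 Hz, appears at 8 Hz.
Distinct values: {4 Hz, 8 Hz, 12 Hz}.

4 Hz, 8 Hz, 12 Hz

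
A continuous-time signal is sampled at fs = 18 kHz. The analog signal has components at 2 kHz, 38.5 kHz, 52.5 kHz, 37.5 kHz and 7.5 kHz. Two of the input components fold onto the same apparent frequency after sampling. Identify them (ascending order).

37.5 kHz, 52.5 kHz

fs/2 = 9 kHz.
2 kHz ≤ fs/2 = 9 kHz, passes unchanged.
38.5 kHz mod fs = 2.5 kHz.
2.5 kHz ≤ fs/2 = 9 kHz, appears at 2.5 kHz.
52.5 kHz mod fs = 16.5 kHz.
16.5 kHz > fs/2 = 9 kHz, folds to fs − 16.5 kHz = 1.5 kHz.
37.5 kHz mod fs = 1.5 kHz.
1.5 kHz ≤ fs/2 = 9 kHz, appears at 1.5 kHz.
7.5 kHz ≤ fs/2 = 9 kHz, passes unchanged.
37.5 kHz and 52.5 kHz both map to 1.5 kHz.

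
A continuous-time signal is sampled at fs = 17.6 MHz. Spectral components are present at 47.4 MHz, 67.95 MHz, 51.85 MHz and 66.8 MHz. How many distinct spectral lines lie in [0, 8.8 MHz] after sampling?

fs/2 = 8.8 MHz.
47.4 MHz mod fs = 12.2 MHz.
12.2 MHz > fs/2 = 8.8 MHz, folds to fs − 12.2 MHz = 5.4 MHz.
67.95 MHz mod fs = 15.15 MHz.
15.15 MHz > fs/2 = 8.8 MHz, folds to fs − 15.15 MHz = 2.45 MHz.
51.85 MHz mod fs = 16.65 MHz.
16.65 MHz > fs/2 = 8.8 MHz, folds to fs − 16.65 MHz = 0.95 MHz.
66.8 MHz mod fs = 14 MHz.
14 MHz > fs/2 = 8.8 MHz, folds to fs − 14 MHz = 3.6 MHz.
Distinct values: {0.95 MHz, 2.45 MHz, 3.6 MHz, 5.4 MHz} → 4.

4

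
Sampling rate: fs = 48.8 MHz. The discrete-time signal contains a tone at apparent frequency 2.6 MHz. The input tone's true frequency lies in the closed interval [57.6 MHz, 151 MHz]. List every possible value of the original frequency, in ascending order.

Frequencies that alias to 2.6 MHz are k·fs ± 2.6 MHz for integer k ≥ 0.
k=0: 2.6 MHz.
k=1: 46.2 MHz, 51.4 MHz.
k=2: 95 MHz, 100.2 MHz.
k=3: 143.8 MHz, 149 MHz.
k=4: 192.6 MHz, 197.8 MHz.
Within [57.6 MHz, 151 MHz]: 95 MHz, 100.2 MHz, 143.8 MHz, 149 MHz.

95 MHz, 100.2 MHz, 143.8 MHz, 149 MHz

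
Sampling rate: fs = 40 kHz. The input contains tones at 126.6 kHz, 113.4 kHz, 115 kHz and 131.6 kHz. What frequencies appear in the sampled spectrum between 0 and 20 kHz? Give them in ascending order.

5 kHz, 6.6 kHz, 11.6 kHz

fs/2 = 20 kHz.
126.6 kHz mod fs = 6.6 kHz.
6.6 kHz ≤ fs/2 = 20 kHz, appears at 6.6 kHz.
113.4 kHz mod fs = 33.4 kHz.
33.4 kHz > fs/2 = 20 kHz, folds to fs − 33.4 kHz = 6.6 kHz.
115 kHz mod fs = 35 kHz.
35 kHz > fs/2 = 20 kHz, folds to fs − 35 kHz = 5 kHz.
131.6 kHz mod fs = 11.6 kHz.
11.6 kHz ≤ fs/2 = 20 kHz, appears at 11.6 kHz.
Distinct values: {5 kHz, 6.6 kHz, 11.6 kHz}.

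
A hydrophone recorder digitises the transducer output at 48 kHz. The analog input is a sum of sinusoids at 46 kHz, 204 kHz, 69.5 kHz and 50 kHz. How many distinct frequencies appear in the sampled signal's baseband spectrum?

fs/2 = 24 kHz.
46 kHz > fs/2 = 24 kHz, folds to fs − 46 kHz = 2 kHz.
204 kHz mod fs = 12 kHz.
12 kHz ≤ fs/2 = 24 kHz, appears at 12 kHz.
69.5 kHz mod fs = 21.5 kHz.
21.5 kHz ≤ fs/2 = 24 kHz, appears at 21.5 kHz.
50 kHz mod fs = 2 kHz.
2 kHz ≤ fs/2 = 24 kHz, appears at 2 kHz.
Distinct values: {2 kHz, 12 kHz, 21.5 kHz} → 3.

3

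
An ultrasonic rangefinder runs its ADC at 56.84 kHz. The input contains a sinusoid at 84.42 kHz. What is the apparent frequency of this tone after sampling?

84.42 kHz mod fs = 27.58 kHz.
27.58 kHz ≤ fs/2 = 28.42 kHz, appears at 27.58 kHz.

27.58 kHz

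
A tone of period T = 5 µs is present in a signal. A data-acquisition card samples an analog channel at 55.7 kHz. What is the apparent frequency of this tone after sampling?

22.8 kHz

T = 5 µs → f = 1/T = 200 kHz.
200 kHz mod fs = 32.9 kHz.
32.9 kHz > fs/2 = 27.85 kHz, folds to fs − 32.9 kHz = 22.8 kHz.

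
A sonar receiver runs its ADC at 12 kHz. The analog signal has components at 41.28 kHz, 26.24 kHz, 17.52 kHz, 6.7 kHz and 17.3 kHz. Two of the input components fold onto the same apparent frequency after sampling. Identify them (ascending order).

fs/2 = 6 kHz.
41.28 kHz mod fs = 5.28 kHz.
5.28 kHz ≤ fs/2 = 6 kHz, appears at 5.28 kHz.
26.24 kHz mod fs = 2.24 kHz.
2.24 kHz ≤ fs/2 = 6 kHz, appears at 2.24 kHz.
17.52 kHz mod fs = 5.52 kHz.
5.52 kHz ≤ fs/2 = 6 kHz, appears at 5.52 kHz.
6.7 kHz > fs/2 = 6 kHz, folds to fs − 6.7 kHz = 5.3 kHz.
17.3 kHz mod fs = 5.3 kHz.
5.3 kHz ≤ fs/2 = 6 kHz, appears at 5.3 kHz.
6.7 kHz and 17.3 kHz both map to 5.3 kHz.

6.7 kHz, 17.3 kHz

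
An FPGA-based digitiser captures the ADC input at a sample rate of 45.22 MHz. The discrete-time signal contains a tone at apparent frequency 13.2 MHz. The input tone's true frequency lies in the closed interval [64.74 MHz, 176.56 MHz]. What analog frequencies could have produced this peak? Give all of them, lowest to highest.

Frequencies that alias to 13.2 MHz are k·fs ± 13.2 MHz for integer k ≥ 0.
k=0: 13.2 MHz.
k=1: 32.02 MHz, 58.42 MHz.
k=2: 77.24 MHz, 103.64 MHz.
k=3: 122.46 MHz, 148.86 MHz.
k=4: 167.68 MHz, 194.08 MHz.
k=5: 212.9 MHz, 239.3 MHz.
Within [64.74 MHz, 176.56 MHz]: 77.24 MHz, 103.64 MHz, 122.46 MHz, 148.86 MHz, 167.68 MHz.

77.24 MHz, 103.64 MHz, 122.46 MHz, 148.86 MHz, 167.68 MHz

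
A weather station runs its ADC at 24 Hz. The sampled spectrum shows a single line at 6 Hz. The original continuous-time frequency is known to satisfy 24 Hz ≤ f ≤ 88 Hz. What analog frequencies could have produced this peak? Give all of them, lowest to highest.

Frequencies that alias to 6 Hz are k·fs ± 6 Hz for integer k ≥ 0.
k=0: 6 Hz.
k=1: 18 Hz, 30 Hz.
k=2: 42 Hz, 54 Hz.
k=3: 66 Hz, 78 Hz.
k=4: 90 Hz, 102 Hz.
Within [24 Hz, 88 Hz]: 30 Hz, 42 Hz, 54 Hz, 66 Hz, 78 Hz.

30 Hz, 42 Hz, 54 Hz, 66 Hz, 78 Hz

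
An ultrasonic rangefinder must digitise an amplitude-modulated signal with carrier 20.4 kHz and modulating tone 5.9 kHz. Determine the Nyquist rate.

AM sidebands sit at fc ± fm = 14.5 kHz and 26.3 kHz.
Highest-frequency component: 26.3 kHz.
Nyquist rate = 2 × 26.3 kHz = 52.6 kHz.

52.6 kHz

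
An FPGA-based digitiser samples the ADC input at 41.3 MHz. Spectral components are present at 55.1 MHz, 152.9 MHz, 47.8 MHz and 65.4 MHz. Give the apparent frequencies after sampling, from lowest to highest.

6.5 MHz, 12.3 MHz, 13.8 MHz, 17.2 MHz

fs/2 = 20.65 MHz.
55.1 MHz mod fs = 13.8 MHz.
13.8 MHz ≤ fs/2 = 20.65 MHz, appears at 13.8 MHz.
152.9 MHz mod fs = 29 MHz.
29 MHz > fs/2 = 20.65 MHz, folds to fs − 29 MHz = 12.3 MHz.
47.8 MHz mod fs = 6.5 MHz.
6.5 MHz ≤ fs/2 = 20.65 MHz, appears at 6.5 MHz.
65.4 MHz mod fs = 24.1 MHz.
24.1 MHz > fs/2 = 20.65 MHz, folds to fs − 24.1 MHz = 17.2 MHz.
Distinct values: {6.5 MHz, 12.3 MHz, 13.8 MHz, 17.2 MHz}.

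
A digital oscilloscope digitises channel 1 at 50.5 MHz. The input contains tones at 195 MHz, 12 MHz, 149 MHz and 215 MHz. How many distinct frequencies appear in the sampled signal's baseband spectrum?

4

fs/2 = 25.25 MHz.
195 MHz mod fs = 43.5 MHz.
43.5 MHz > fs/2 = 25.25 MHz, folds to fs − 43.5 MHz = 7 MHz.
12 MHz ≤ fs/2 = 25.25 MHz, passes unchanged.
149 MHz mod fs = 48 MHz.
48 MHz > fs/2 = 25.25 MHz, folds to fs − 48 MHz = 2.5 MHz.
215 MHz mod fs = 13 MHz.
13 MHz ≤ fs/2 = 25.25 MHz, appears at 13 MHz.
Distinct values: {2.5 MHz, 7 MHz, 12 MHz, 13 MHz} → 4.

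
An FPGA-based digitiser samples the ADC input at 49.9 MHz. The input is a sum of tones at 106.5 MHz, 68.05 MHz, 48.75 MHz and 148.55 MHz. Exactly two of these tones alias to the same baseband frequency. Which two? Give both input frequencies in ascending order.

fs/2 = 24.95 MHz.
106.5 MHz mod fs = 6.7 MHz.
6.7 MHz ≤ fs/2 = 24.95 MHz, appears at 6.7 MHz.
68.05 MHz mod fs = 18.15 MHz.
18.15 MHz ≤ fs/2 = 24.95 MHz, appears at 18.15 MHz.
48.75 MHz > fs/2 = 24.95 MHz, folds to fs − 48.75 MHz = 1.15 MHz.
148.55 MHz mod fs = 48.75 MHz.
48.75 MHz > fs/2 = 24.95 MHz, folds to fs − 48.75 MHz = 1.15 MHz.
48.75 MHz and 148.55 MHz both map to 1.15 MHz.

48.75 MHz, 148.55 MHz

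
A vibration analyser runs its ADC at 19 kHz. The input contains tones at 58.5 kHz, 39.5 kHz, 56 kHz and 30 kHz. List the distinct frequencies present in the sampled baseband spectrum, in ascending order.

1 kHz, 1.5 kHz, 8 kHz

fs/2 = 9.5 kHz.
58.5 kHz mod fs = 1.5 kHz.
1.5 kHz ≤ fs/2 = 9.5 kHz, appears at 1.5 kHz.
39.5 kHz mod fs = 1.5 kHz.
1.5 kHz ≤ fs/2 = 9.5 kHz, appears at 1.5 kHz.
56 kHz mod fs = 18 kHz.
18 kHz > fs/2 = 9.5 kHz, folds to fs − 18 kHz = 1 kHz.
30 kHz mod fs = 11 kHz.
11 kHz > fs/2 = 9.5 kHz, folds to fs − 11 kHz = 8 kHz.
Distinct values: {1 kHz, 1.5 kHz, 8 kHz}.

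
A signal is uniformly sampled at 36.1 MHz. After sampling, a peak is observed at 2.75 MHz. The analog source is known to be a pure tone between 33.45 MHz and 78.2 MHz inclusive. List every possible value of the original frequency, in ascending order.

Frequencies that alias to 2.75 MHz are k·fs ± 2.75 MHz for integer k ≥ 0.
k=0: 2.75 MHz.
k=1: 33.35 MHz, 38.85 MHz.
k=2: 69.45 MHz, 74.95 MHz.
k=3: 105.55 MHz, 111.05 MHz.
Within [33.45 MHz, 78.2 MHz]: 38.85 MHz, 69.45 MHz, 74.95 MHz.

38.85 MHz, 69.45 MHz, 74.95 MHz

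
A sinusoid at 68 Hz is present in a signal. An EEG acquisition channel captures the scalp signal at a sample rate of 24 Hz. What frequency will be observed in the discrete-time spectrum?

68 Hz mod fs = 20 Hz.
20 Hz > fs/2 = 12 Hz, folds to fs − 20 Hz = 4 Hz.

4 Hz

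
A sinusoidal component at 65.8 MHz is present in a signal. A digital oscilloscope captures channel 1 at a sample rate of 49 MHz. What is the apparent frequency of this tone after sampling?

65.8 MHz mod fs = 16.8 MHz.
16.8 MHz ≤ fs/2 = 24.5 MHz, appears at 16.8 MHz.

16.8 MHz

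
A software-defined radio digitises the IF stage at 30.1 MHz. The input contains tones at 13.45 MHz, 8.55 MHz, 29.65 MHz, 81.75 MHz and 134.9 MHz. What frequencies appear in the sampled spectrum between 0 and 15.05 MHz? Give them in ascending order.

fs/2 = 15.05 MHz.
13.45 MHz ≤ fs/2 = 15.05 MHz, passes unchanged.
8.55 MHz ≤ fs/2 = 15.05 MHz, passes unchanged.
29.65 MHz > fs/2 = 15.05 MHz, folds to fs − 29.65 MHz = 0.45 MHz.
81.75 MHz mod fs = 21.55 MHz.
21.55 MHz > fs/2 = 15.05 MHz, folds to fs − 21.55 MHz = 8.55 MHz.
134.9 MHz mod fs = 14.5 MHz.
14.5 MHz ≤ fs/2 = 15.05 MHz, appears at 14.5 MHz.
Distinct values: {0.45 MHz, 8.55 MHz, 13.45 MHz, 14.5 MHz}.

0.45 MHz, 8.55 MHz, 13.45 MHz, 14.5 MHz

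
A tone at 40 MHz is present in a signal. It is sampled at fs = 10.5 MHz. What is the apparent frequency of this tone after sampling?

2 MHz

40 MHz mod fs = 8.5 MHz.
8.5 MHz > fs/2 = 5.25 MHz, folds to fs − 8.5 MHz = 2 MHz.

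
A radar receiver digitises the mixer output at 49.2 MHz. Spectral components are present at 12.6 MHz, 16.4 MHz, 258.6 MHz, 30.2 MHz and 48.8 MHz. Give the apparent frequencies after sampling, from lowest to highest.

fs/2 = 24.6 MHz.
12.6 MHz ≤ fs/2 = 24.6 MHz, passes unchanged.
16.4 MHz ≤ fs/2 = 24.6 MHz, passes unchanged.
258.6 MHz mod fs = 12.6 MHz.
12.6 MHz ≤ fs/2 = 24.6 MHz, appears at 12.6 MHz.
30.2 MHz > fs/2 = 24.6 MHz, folds to fs − 30.2 MHz = 19 MHz.
48.8 MHz > fs/2 = 24.6 MHz, folds to fs − 48.8 MHz = 0.4 MHz.
Distinct values: {0.4 MHz, 12.6 MHz, 16.4 MHz, 19 MHz}.

0.4 MHz, 12.6 MHz, 16.4 MHz, 19 MHz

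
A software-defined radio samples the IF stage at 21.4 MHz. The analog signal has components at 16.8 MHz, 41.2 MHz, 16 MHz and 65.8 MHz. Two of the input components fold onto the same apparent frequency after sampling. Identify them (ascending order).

fs/2 = 10.7 MHz.
16.8 MHz > fs/2 = 10.7 MHz, folds to fs − 16.8 MHz = 4.6 MHz.
41.2 MHz mod fs = 19.8 MHz.
19.8 MHz > fs/2 = 10.7 MHz, folds to fs − 19.8 MHz = 1.6 MHz.
16 MHz > fs/2 = 10.7 MHz, folds to fs − 16 MHz = 5.4 MHz.
65.8 MHz mod fs = 1.6 MHz.
1.6 MHz ≤ fs/2 = 10.7 MHz, appears at 1.6 MHz.
41.2 MHz and 65.8 MHz both map to 1.6 MHz.

41.2 MHz, 65.8 MHz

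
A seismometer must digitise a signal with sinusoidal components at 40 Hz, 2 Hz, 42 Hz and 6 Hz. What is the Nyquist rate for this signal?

84 Hz

Highest-frequency component: 42 Hz.
Nyquist rate = 2 × 42 Hz = 84 Hz.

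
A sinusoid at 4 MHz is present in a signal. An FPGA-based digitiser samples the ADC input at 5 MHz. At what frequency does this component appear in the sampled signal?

1 MHz

4 MHz > fs/2 = 2.5 MHz, folds to fs − 4 MHz = 1 MHz.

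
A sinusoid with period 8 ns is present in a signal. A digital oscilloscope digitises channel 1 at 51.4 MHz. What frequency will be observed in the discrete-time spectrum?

22.2 MHz

T = 8 ns → f = 1/T = 125 MHz.
125 MHz mod fs = 22.2 MHz.
22.2 MHz ≤ fs/2 = 25.7 MHz, appears at 22.2 MHz.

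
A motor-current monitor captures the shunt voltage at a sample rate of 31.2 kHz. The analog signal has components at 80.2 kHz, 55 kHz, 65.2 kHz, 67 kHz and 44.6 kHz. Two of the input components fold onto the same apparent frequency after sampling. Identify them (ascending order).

fs/2 = 15.6 kHz.
80.2 kHz mod fs = 17.8 kHz.
17.8 kHz > fs/2 = 15.6 kHz, folds to fs − 17.8 kHz = 13.4 kHz.
55 kHz mod fs = 23.8 kHz.
23.8 kHz > fs/2 = 15.6 kHz, folds to fs − 23.8 kHz = 7.4 kHz.
65.2 kHz mod fs = 2.8 kHz.
2.8 kHz ≤ fs/2 = 15.6 kHz, appears at 2.8 kHz.
67 kHz mod fs = 4.6 kHz.
4.6 kHz ≤ fs/2 = 15.6 kHz, appears at 4.6 kHz.
44.6 kHz mod fs = 13.4 kHz.
13.4 kHz ≤ fs/2 = 15.6 kHz, appears at 13.4 kHz.
44.6 kHz and 80.2 kHz both map to 13.4 kHz.

44.6 kHz, 80.2 kHz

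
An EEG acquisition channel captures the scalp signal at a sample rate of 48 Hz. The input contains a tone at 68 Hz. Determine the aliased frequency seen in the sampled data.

68 Hz mod fs = 20 Hz.
20 Hz ≤ fs/2 = 24 Hz, appears at 20 Hz.

20 Hz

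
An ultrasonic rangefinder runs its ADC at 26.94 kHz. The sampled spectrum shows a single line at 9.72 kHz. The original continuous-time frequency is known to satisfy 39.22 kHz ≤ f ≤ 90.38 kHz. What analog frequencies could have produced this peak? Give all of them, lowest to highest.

44.16 kHz, 63.6 kHz, 71.1 kHz

Frequencies that alias to 9.72 kHz are k·fs ± 9.72 kHz for integer k ≥ 0.
k=0: 9.72 kHz.
k=1: 17.22 kHz, 36.66 kHz.
k=2: 44.16 kHz, 63.6 kHz.
k=3: 71.1 kHz, 90.54 kHz.
k=4: 98.04 kHz, 117.48 kHz.
Within [39.22 kHz, 90.38 kHz]: 44.16 kHz, 63.6 kHz, 71.1 kHz.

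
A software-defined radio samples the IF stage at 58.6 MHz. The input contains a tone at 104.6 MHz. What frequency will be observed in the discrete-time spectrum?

104.6 MHz mod fs = 46 MHz.
46 MHz > fs/2 = 29.3 MHz, folds to fs − 46 MHz = 12.6 MHz.

12.6 MHz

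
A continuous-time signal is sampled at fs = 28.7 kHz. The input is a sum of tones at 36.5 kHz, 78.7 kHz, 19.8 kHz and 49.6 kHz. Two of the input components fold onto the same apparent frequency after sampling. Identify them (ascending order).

fs/2 = 14.35 kHz.
36.5 kHz mod fs = 7.8 kHz.
7.8 kHz ≤ fs/2 = 14.35 kHz, appears at 7.8 kHz.
78.7 kHz mod fs = 21.3 kHz.
21.3 kHz > fs/2 = 14.35 kHz, folds to fs − 21.3 kHz = 7.4 kHz.
19.8 kHz > fs/2 = 14.35 kHz, folds to fs − 19.8 kHz = 8.9 kHz.
49.6 kHz mod fs = 20.9 kHz.
20.9 kHz > fs/2 = 14.35 kHz, folds to fs − 20.9 kHz = 7.8 kHz.
36.5 kHz and 49.6 kHz both map to 7.8 kHz.

36.5 kHz, 49.6 kHz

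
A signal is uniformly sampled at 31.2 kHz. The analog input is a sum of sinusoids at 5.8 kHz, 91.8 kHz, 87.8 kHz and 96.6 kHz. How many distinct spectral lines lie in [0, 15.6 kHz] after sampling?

fs/2 = 15.6 kHz.
5.8 kHz ≤ fs/2 = 15.6 kHz, passes unchanged.
91.8 kHz mod fs = 29.4 kHz.
29.4 kHz > fs/2 = 15.6 kHz, folds to fs − 29.4 kHz = 1.8 kHz.
87.8 kHz mod fs = 25.4 kHz.
25.4 kHz > fs/2 = 15.6 kHz, folds to fs − 25.4 kHz = 5.8 kHz.
96.6 kHz mod fs = 3 kHz.
3 kHz ≤ fs/2 = 15.6 kHz, appears at 3 kHz.
Distinct values: {1.8 kHz, 3 kHz, 5.8 kHz} → 3.

3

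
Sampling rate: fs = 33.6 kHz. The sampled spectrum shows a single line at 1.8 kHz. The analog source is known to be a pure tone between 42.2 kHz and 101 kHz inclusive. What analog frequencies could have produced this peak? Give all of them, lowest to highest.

65.4 kHz, 69 kHz, 99 kHz

Frequencies that alias to 1.8 kHz are k·fs ± 1.8 kHz for integer k ≥ 0.
k=0: 1.8 kHz.
k=1: 31.8 kHz, 35.4 kHz.
k=2: 65.4 kHz, 69 kHz.
k=3: 99 kHz, 102.6 kHz.
k=4: 132.6 kHz, 136.2 kHz.
Within [42.2 kHz, 101 kHz]: 65.4 kHz, 69 kHz, 99 kHz.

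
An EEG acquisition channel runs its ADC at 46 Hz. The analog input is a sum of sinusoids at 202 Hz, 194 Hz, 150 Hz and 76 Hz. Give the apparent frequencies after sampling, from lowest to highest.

fs/2 = 23 Hz.
202 Hz mod fs = 18 Hz.
18 Hz ≤ fs/2 = 23 Hz, appears at 18 Hz.
194 Hz mod fs = 10 Hz.
10 Hz ≤ fs/2 = 23 Hz, appears at 10 Hz.
150 Hz mod fs = 12 Hz.
12 Hz ≤ fs/2 = 23 Hz, appears at 12 Hz.
76 Hz mod fs = 30 Hz.
30 Hz > fs/2 = 23 Hz, folds to fs − 30 Hz = 16 Hz.
Distinct values: {10 Hz, 12 Hz, 16 Hz, 18 Hz}.

10 Hz, 12 Hz, 16 Hz, 18 Hz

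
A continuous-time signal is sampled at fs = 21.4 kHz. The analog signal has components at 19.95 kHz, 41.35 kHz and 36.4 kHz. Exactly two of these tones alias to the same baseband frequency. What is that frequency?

1.45 kHz

fs/2 = 10.7 kHz.
19.95 kHz > fs/2 = 10.7 kHz, folds to fs − 19.95 kHz = 1.45 kHz.
41.35 kHz mod fs = 19.95 kHz.
19.95 kHz > fs/2 = 10.7 kHz, folds to fs − 19.95 kHz = 1.45 kHz.
36.4 kHz mod fs = 15 kHz.
15 kHz > fs/2 = 10.7 kHz, folds to fs − 15 kHz = 6.4 kHz.
19.95 kHz and 41.35 kHz both map to 1.45 kHz.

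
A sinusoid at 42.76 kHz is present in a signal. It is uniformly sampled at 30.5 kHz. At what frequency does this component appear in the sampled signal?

42.76 kHz mod fs = 12.26 kHz.
12.26 kHz ≤ fs/2 = 15.25 kHz, appears at 12.26 kHz.

12.26 kHz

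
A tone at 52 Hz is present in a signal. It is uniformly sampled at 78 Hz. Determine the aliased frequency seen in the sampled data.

26 Hz

52 Hz > fs/2 = 39 Hz, folds to fs − 52 Hz = 26 Hz.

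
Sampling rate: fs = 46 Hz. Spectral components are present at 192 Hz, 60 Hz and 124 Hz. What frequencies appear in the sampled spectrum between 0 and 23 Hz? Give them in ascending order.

fs/2 = 23 Hz.
192 Hz mod fs = 8 Hz.
8 Hz ≤ fs/2 = 23 Hz, appears at 8 Hz.
60 Hz mod fs = 14 Hz.
14 Hz ≤ fs/2 = 23 Hz, appears at 14 Hz.
124 Hz mod fs = 32 Hz.
32 Hz > fs/2 = 23 Hz, folds to fs − 32 Hz = 14 Hz.
Distinct values: {8 Hz, 14 Hz}.

8 Hz, 14 Hz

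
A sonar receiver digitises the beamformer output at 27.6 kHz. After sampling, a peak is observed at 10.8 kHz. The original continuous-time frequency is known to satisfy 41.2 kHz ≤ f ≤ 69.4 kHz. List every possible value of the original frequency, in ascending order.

44.4 kHz, 66 kHz

Frequencies that alias to 10.8 kHz are k·fs ± 10.8 kHz for integer k ≥ 0.
k=0: 10.8 kHz.
k=1: 16.8 kHz, 38.4 kHz.
k=2: 44.4 kHz, 66 kHz.
k=3: 72 kHz, 93.6 kHz.
Within [41.2 kHz, 69.4 kHz]: 44.4 kHz, 66 kHz.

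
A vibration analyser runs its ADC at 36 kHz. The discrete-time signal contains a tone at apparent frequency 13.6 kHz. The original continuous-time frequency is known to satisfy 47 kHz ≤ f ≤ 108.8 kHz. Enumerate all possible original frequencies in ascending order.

Frequencies that alias to 13.6 kHz are k·fs ± 13.6 kHz for integer k ≥ 0.
k=0: 13.6 kHz.
k=1: 22.4 kHz, 49.6 kHz.
k=2: 58.4 kHz, 85.6 kHz.
k=3: 94.4 kHz, 121.6 kHz.
k=4: 130.4 kHz, 157.6 kHz.
Within [47 kHz, 108.8 kHz]: 49.6 kHz, 58.4 kHz, 85.6 kHz, 94.4 kHz.

49.6 kHz, 58.4 kHz, 85.6 kHz, 94.4 kHz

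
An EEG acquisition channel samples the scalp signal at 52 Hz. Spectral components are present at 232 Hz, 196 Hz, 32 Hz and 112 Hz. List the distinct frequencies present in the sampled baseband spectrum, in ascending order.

fs/2 = 26 Hz.
232 Hz mod fs = 24 Hz.
24 Hz ≤ fs/2 = 26 Hz, appears at 24 Hz.
196 Hz mod fs = 40 Hz.
40 Hz > fs/2 = 26 Hz, folds to fs − 40 Hz = 12 Hz.
32 Hz > fs/2 = 26 Hz, folds to fs − 32 Hz = 20 Hz.
112 Hz mod fs = 8 Hz.
8 Hz ≤ fs/2 = 26 Hz, appears at 8 Hz.
Distinct values: {8 Hz, 12 Hz, 20 Hz, 24 Hz}.

8 Hz, 12 Hz, 20 Hz, 24 Hz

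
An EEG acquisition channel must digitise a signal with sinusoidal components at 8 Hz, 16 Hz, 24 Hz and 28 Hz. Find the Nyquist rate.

Highest-frequency component: 28 Hz.
Nyquist rate = 2 × 28 Hz = 56 Hz.

56 Hz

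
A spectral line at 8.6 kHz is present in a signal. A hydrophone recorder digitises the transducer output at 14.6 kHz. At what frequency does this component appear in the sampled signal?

8.6 kHz > fs/2 = 7.3 kHz, folds to fs − 8.6 kHz = 6 kHz.

6 kHz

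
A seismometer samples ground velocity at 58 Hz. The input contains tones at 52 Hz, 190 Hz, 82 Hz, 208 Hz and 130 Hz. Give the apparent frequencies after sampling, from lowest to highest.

fs/2 = 29 Hz.
52 Hz > fs/2 = 29 Hz, folds to fs − 52 Hz = 6 Hz.
190 Hz mod fs = 16 Hz.
16 Hz ≤ fs/2 = 29 Hz, appears at 16 Hz.
82 Hz mod fs = 24 Hz.
24 Hz ≤ fs/2 = 29 Hz, appears at 24 Hz.
208 Hz mod fs = 34 Hz.
34 Hz > fs/2 = 29 Hz, folds to fs − 34 Hz = 24 Hz.
130 Hz mod fs = 14 Hz.
14 Hz ≤ fs/2 = 29 Hz, appears at 14 Hz.
Distinct values: {6 Hz, 14 Hz, 16 Hz, 24 Hz}.

6 Hz, 14 Hz, 16 Hz, 24 Hz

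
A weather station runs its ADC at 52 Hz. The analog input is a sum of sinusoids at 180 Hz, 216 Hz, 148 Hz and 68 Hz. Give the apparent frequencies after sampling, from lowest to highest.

8 Hz, 16 Hz, 24 Hz

fs/2 = 26 Hz.
180 Hz mod fs = 24 Hz.
24 Hz ≤ fs/2 = 26 Hz, appears at 24 Hz.
216 Hz mod fs = 8 Hz.
8 Hz ≤ fs/2 = 26 Hz, appears at 8 Hz.
148 Hz mod fs = 44 Hz.
44 Hz > fs/2 = 26 Hz, folds to fs − 44 Hz = 8 Hz.
68 Hz mod fs = 16 Hz.
16 Hz ≤ fs/2 = 26 Hz, appears at 16 Hz.
Distinct values: {8 Hz, 16 Hz, 24 Hz}.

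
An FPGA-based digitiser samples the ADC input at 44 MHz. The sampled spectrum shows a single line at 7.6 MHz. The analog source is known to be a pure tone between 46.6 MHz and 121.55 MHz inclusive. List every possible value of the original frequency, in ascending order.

51.6 MHz, 80.4 MHz, 95.6 MHz

Frequencies that alias to 7.6 MHz are k·fs ± 7.6 MHz for integer k ≥ 0.
k=0: 7.6 MHz.
k=1: 36.4 MHz, 51.6 MHz.
k=2: 80.4 MHz, 95.6 MHz.
k=3: 124.4 MHz, 139.6 MHz.
Within [46.6 MHz, 121.55 MHz]: 51.6 MHz, 80.4 MHz, 95.6 MHz.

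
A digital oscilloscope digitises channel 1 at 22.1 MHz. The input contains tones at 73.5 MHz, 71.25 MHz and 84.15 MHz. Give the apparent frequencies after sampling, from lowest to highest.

fs/2 = 11.05 MHz.
73.5 MHz mod fs = 7.2 MHz.
7.2 MHz ≤ fs/2 = 11.05 MHz, appears at 7.2 MHz.
71.25 MHz mod fs = 4.95 MHz.
4.95 MHz ≤ fs/2 = 11.05 MHz, appears at 4.95 MHz.
84.15 MHz mod fs = 17.85 MHz.
17.85 MHz > fs/2 = 11.05 MHz, folds to fs − 17.85 MHz = 4.25 MHz.
Distinct values: {4.25 MHz, 4.95 MHz, 7.2 MHz}.

4.25 MHz, 4.95 MHz, 7.2 MHz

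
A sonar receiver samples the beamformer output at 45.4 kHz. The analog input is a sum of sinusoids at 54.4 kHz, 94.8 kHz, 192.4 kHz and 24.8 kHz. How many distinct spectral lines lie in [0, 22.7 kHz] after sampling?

fs/2 = 22.7 kHz.
54.4 kHz mod fs = 9 kHz.
9 kHz ≤ fs/2 = 22.7 kHz, appears at 9 kHz.
94.8 kHz mod fs = 4 kHz.
4 kHz ≤ fs/2 = 22.7 kHz, appears at 4 kHz.
192.4 kHz mod fs = 10.8 kHz.
10.8 kHz ≤ fs/2 = 22.7 kHz, appears at 10.8 kHz.
24.8 kHz > fs/2 = 22.7 kHz, folds to fs − 24.8 kHz = 20.6 kHz.
Distinct values: {4 kHz, 9 kHz, 10.8 kHz, 20.6 kHz} → 4.

4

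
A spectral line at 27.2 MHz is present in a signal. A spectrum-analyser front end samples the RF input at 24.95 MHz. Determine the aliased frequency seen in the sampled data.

2.25 MHz

27.2 MHz mod fs = 2.25 MHz.
2.25 MHz ≤ fs/2 = 12.475 MHz, appears at 2.25 MHz.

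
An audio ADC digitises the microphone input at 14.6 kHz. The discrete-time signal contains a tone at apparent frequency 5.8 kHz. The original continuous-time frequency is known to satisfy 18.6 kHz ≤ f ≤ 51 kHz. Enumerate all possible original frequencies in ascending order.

Frequencies that alias to 5.8 kHz are k·fs ± 5.8 kHz for integer k ≥ 0.
k=0: 5.8 kHz.
k=1: 8.8 kHz, 20.4 kHz.
k=2: 23.4 kHz, 35 kHz.
k=3: 38 kHz, 49.6 kHz.
k=4: 52.6 kHz, 64.2 kHz.
Within [18.6 kHz, 51 kHz]: 20.4 kHz, 23.4 kHz, 35 kHz, 38 kHz, 49.6 kHz.

20.4 kHz, 23.4 kHz, 35 kHz, 38 kHz, 49.6 kHz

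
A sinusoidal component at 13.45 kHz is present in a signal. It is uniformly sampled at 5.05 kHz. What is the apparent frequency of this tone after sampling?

1.7 kHz

13.45 kHz mod fs = 3.35 kHz.
3.35 kHz > fs/2 = 2.525 kHz, folds to fs − 3.35 kHz = 1.7 kHz.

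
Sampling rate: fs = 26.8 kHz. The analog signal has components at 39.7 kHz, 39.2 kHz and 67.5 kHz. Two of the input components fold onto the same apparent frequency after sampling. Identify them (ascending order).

39.7 kHz, 67.5 kHz

fs/2 = 13.4 kHz.
39.7 kHz mod fs = 12.9 kHz.
12.9 kHz ≤ fs/2 = 13.4 kHz, appears at 12.9 kHz.
39.2 kHz mod fs = 12.4 kHz.
12.4 kHz ≤ fs/2 = 13.4 kHz, appears at 12.4 kHz.
67.5 kHz mod fs = 13.9 kHz.
13.9 kHz > fs/2 = 13.4 kHz, folds to fs − 13.9 kHz = 12.9 kHz.
39.7 kHz and 67.5 kHz both map to 12.9 kHz.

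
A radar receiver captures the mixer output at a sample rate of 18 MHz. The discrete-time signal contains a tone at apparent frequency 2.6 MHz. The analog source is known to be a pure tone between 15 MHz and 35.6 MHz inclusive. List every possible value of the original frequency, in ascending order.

15.4 MHz, 20.6 MHz, 33.4 MHz

Frequencies that alias to 2.6 MHz are k·fs ± 2.6 MHz for integer k ≥ 0.
k=0: 2.6 MHz.
k=1: 15.4 MHz, 20.6 MHz.
k=2: 33.4 MHz, 38.6 MHz.
k=3: 51.4 MHz, 56.6 MHz.
Within [15 MHz, 35.6 MHz]: 15.4 MHz, 20.6 MHz, 33.4 MHz.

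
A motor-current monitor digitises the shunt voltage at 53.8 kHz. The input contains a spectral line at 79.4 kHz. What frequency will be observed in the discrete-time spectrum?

79.4 kHz mod fs = 25.6 kHz.
25.6 kHz ≤ fs/2 = 26.9 kHz, appears at 25.6 kHz.

25.6 kHz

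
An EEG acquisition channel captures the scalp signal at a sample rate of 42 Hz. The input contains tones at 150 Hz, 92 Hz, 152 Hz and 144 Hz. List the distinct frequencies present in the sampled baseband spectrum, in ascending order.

fs/2 = 21 Hz.
150 Hz mod fs = 24 Hz.
24 Hz > fs/2 = 21 Hz, folds to fs − 24 Hz = 18 Hz.
92 Hz mod fs = 8 Hz.
8 Hz ≤ fs/2 = 21 Hz, appears at 8 Hz.
152 Hz mod fs = 26 Hz.
26 Hz > fs/2 = 21 Hz, folds to fs − 26 Hz = 16 Hz.
144 Hz mod fs = 18 Hz.
18 Hz ≤ fs/2 = 21 Hz, appears at 18 Hz.
Distinct values: {8 Hz, 16 Hz, 18 Hz}.

8 Hz, 16 Hz, 18 Hz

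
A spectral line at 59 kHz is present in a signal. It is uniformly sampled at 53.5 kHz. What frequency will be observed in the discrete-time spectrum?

5.5 kHz

59 kHz mod fs = 5.5 kHz.
5.5 kHz ≤ fs/2 = 26.75 kHz, appears at 5.5 kHz.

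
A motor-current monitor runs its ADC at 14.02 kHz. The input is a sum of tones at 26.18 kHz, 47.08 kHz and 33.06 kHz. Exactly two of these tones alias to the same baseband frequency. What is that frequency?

5.02 kHz

fs/2 = 7.01 kHz.
26.18 kHz mod fs = 12.16 kHz.
12.16 kHz > fs/2 = 7.01 kHz, folds to fs − 12.16 kHz = 1.86 kHz.
47.08 kHz mod fs = 5.02 kHz.
5.02 kHz ≤ fs/2 = 7.01 kHz, appears at 5.02 kHz.
33.06 kHz mod fs = 5.02 kHz.
5.02 kHz ≤ fs/2 = 7.01 kHz, appears at 5.02 kHz.
33.06 kHz and 47.08 kHz both map to 5.02 kHz.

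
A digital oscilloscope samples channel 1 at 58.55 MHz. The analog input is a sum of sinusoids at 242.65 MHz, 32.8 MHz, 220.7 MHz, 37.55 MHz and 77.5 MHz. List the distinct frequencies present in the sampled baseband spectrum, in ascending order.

fs/2 = 29.275 MHz.
242.65 MHz mod fs = 8.45 MHz.
8.45 MHz ≤ fs/2 = 29.275 MHz, appears at 8.45 MHz.
32.8 MHz > fs/2 = 29.275 MHz, folds to fs − 32.8 MHz = 25.75 MHz.
220.7 MHz mod fs = 45.05 MHz.
45.05 MHz > fs/2 = 29.275 MHz, folds to fs − 45.05 MHz = 13.5 MHz.
37.55 MHz > fs/2 = 29.275 MHz, folds to fs − 37.55 MHz = 21 MHz.
77.5 MHz mod fs = 18.95 MHz.
18.95 MHz ≤ fs/2 = 29.275 MHz, appears at 18.95 MHz.
Distinct values: {8.45 MHz, 13.5 MHz, 18.95 MHz, 21 MHz, 25.75 MHz}.

8.45 MHz, 13.5 MHz, 18.95 MHz, 21 MHz, 25.75 MHz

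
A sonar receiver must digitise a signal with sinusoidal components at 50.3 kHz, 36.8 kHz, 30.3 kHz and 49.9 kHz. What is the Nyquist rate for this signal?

100.6 kHz

Highest-frequency component: 50.3 kHz.
Nyquist rate = 2 × 50.3 kHz = 100.6 kHz.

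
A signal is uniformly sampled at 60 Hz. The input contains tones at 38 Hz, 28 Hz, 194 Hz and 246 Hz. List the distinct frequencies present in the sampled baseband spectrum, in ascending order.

6 Hz, 14 Hz, 22 Hz, 28 Hz

fs/2 = 30 Hz.
38 Hz > fs/2 = 30 Hz, folds to fs − 38 Hz = 22 Hz.
28 Hz ≤ fs/2 = 30 Hz, passes unchanged.
194 Hz mod fs = 14 Hz.
14 Hz ≤ fs/2 = 30 Hz, appears at 14 Hz.
246 Hz mod fs = 6 Hz.
6 Hz ≤ fs/2 = 30 Hz, appears at 6 Hz.
Distinct values: {6 Hz, 14 Hz, 22 Hz, 28 Hz}.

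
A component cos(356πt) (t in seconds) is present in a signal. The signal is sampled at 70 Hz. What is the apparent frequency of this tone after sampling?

32 Hz

ω = 356π rad/s → f = ω/(2π) = 178 Hz.
178 Hz mod fs = 38 Hz.
38 Hz > fs/2 = 35 Hz, folds to fs − 38 Hz = 32 Hz.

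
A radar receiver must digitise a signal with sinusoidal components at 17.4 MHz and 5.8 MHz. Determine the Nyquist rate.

Highest-frequency component: 17.4 MHz.
Nyquist rate = 2 × 17.4 MHz = 34.8 MHz.

34.8 MHz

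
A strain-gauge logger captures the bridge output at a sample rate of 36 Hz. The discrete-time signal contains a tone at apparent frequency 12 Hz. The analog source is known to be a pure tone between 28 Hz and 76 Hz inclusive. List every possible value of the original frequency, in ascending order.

48 Hz, 60 Hz

Frequencies that alias to 12 Hz are k·fs ± 12 Hz for integer k ≥ 0.
k=0: 12 Hz.
k=1: 24 Hz, 48 Hz.
k=2: 60 Hz, 84 Hz.
k=3: 96 Hz, 120 Hz.
Within [28 Hz, 76 Hz]: 48 Hz, 60 Hz.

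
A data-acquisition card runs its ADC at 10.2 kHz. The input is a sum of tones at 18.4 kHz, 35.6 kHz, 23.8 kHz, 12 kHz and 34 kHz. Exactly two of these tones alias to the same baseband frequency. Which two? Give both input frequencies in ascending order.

fs/2 = 5.1 kHz.
18.4 kHz mod fs = 8.2 kHz.
8.2 kHz > fs/2 = 5.1 kHz, folds to fs − 8.2 kHz = 2 kHz.
35.6 kHz mod fs = 5 kHz.
5 kHz ≤ fs/2 = 5.1 kHz, appears at 5 kHz.
23.8 kHz mod fs = 3.4 kHz.
3.4 kHz ≤ fs/2 = 5.1 kHz, appears at 3.4 kHz.
12 kHz mod fs = 1.8 kHz.
1.8 kHz ≤ fs/2 = 5.1 kHz, appears at 1.8 kHz.
34 kHz mod fs = 3.4 kHz.
3.4 kHz ≤ fs/2 = 5.1 kHz, appears at 3.4 kHz.
23.8 kHz and 34 kHz both map to 3.4 kHz.

23.8 kHz, 34 kHz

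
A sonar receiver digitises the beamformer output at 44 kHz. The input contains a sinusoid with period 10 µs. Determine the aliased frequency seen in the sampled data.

T = 10 µs → f = 1/T = 100 kHz.
100 kHz mod fs = 12 kHz.
12 kHz ≤ fs/2 = 22 kHz, appears at 12 kHz.

12 kHz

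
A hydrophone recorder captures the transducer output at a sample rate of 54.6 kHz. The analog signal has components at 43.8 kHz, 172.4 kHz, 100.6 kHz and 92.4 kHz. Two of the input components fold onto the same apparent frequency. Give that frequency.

8.6 kHz

fs/2 = 27.3 kHz.
43.8 kHz > fs/2 = 27.3 kHz, folds to fs − 43.8 kHz = 10.8 kHz.
172.4 kHz mod fs = 8.6 kHz.
8.6 kHz ≤ fs/2 = 27.3 kHz, appears at 8.6 kHz.
100.6 kHz mod fs = 46 kHz.
46 kHz > fs/2 = 27.3 kHz, folds to fs − 46 kHz = 8.6 kHz.
92.4 kHz mod fs = 37.8 kHz.
37.8 kHz > fs/2 = 27.3 kHz, folds to fs − 37.8 kHz = 16.8 kHz.
100.6 kHz and 172.4 kHz both map to 8.6 kHz.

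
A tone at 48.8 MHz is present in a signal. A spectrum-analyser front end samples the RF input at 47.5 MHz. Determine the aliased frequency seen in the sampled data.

1.3 MHz

48.8 MHz mod fs = 1.3 MHz.
1.3 MHz ≤ fs/2 = 23.75 MHz, appears at 1.3 MHz.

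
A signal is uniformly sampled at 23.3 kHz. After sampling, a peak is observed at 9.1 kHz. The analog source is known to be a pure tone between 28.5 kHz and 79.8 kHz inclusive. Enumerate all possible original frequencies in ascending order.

32.4 kHz, 37.5 kHz, 55.7 kHz, 60.8 kHz, 79 kHz

Frequencies that alias to 9.1 kHz are k·fs ± 9.1 kHz for integer k ≥ 0.
k=0: 9.1 kHz.
k=1: 14.2 kHz, 32.4 kHz.
k=2: 37.5 kHz, 55.7 kHz.
k=3: 60.8 kHz, 79 kHz.
k=4: 84.1 kHz, 102.3 kHz.
Within [28.5 kHz, 79.8 kHz]: 32.4 kHz, 37.5 kHz, 55.7 kHz, 60.8 kHz, 79 kHz.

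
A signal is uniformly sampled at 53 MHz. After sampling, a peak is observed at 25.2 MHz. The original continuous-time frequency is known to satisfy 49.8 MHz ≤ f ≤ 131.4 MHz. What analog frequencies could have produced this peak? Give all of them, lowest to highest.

78.2 MHz, 80.8 MHz, 131.2 MHz

Frequencies that alias to 25.2 MHz are k·fs ± 25.2 MHz for integer k ≥ 0.
k=0: 25.2 MHz.
k=1: 27.8 MHz, 78.2 MHz.
k=2: 80.8 MHz, 131.2 MHz.
k=3: 133.8 MHz, 184.2 MHz.
Within [49.8 MHz, 131.4 MHz]: 78.2 MHz, 80.8 MHz, 131.2 MHz.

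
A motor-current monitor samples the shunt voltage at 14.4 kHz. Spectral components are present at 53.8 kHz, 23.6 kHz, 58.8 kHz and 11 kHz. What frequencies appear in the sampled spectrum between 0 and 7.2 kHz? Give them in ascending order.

1.2 kHz, 3.4 kHz, 3.8 kHz, 5.2 kHz

fs/2 = 7.2 kHz.
53.8 kHz mod fs = 10.6 kHz.
10.6 kHz > fs/2 = 7.2 kHz, folds to fs − 10.6 kHz = 3.8 kHz.
23.6 kHz mod fs = 9.2 kHz.
9.2 kHz > fs/2 = 7.2 kHz, folds to fs − 9.2 kHz = 5.2 kHz.
58.8 kHz mod fs = 1.2 kHz.
1.2 kHz ≤ fs/2 = 7.2 kHz, appears at 1.2 kHz.
11 kHz > fs/2 = 7.2 kHz, folds to fs − 11 kHz = 3.4 kHz.
Distinct values: {1.2 kHz, 3.4 kHz, 3.8 kHz, 5.2 kHz}.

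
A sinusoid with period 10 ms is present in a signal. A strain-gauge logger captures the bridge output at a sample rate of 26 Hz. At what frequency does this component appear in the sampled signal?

T = 10 ms → f = 1/T = 100 Hz.
100 Hz mod fs = 22 Hz.
22 Hz > fs/2 = 13 Hz, folds to fs − 22 Hz = 4 Hz.

4 Hz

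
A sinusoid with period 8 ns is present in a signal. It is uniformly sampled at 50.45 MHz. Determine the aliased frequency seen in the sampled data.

24.1 MHz

T = 8 ns → f = 1/T = 125 MHz.
125 MHz mod fs = 24.1 MHz.
24.1 MHz ≤ fs/2 = 25.225 MHz, appears at 24.1 MHz.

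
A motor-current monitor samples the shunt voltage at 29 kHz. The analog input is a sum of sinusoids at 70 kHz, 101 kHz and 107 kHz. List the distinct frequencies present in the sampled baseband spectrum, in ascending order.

9 kHz, 12 kHz, 14 kHz

fs/2 = 14.5 kHz.
70 kHz mod fs = 12 kHz.
12 kHz ≤ fs/2 = 14.5 kHz, appears at 12 kHz.
101 kHz mod fs = 14 kHz.
14 kHz ≤ fs/2 = 14.5 kHz, appears at 14 kHz.
107 kHz mod fs = 20 kHz.
20 kHz > fs/2 = 14.5 kHz, folds to fs − 20 kHz = 9 kHz.
Distinct values: {9 kHz, 12 kHz, 14 kHz}.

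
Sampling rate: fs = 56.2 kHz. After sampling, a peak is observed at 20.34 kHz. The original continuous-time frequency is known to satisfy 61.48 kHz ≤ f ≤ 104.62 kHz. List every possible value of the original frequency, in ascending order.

76.54 kHz, 92.06 kHz

Frequencies that alias to 20.34 kHz are k·fs ± 20.34 kHz for integer k ≥ 0.
k=0: 20.34 kHz.
k=1: 35.86 kHz, 76.54 kHz.
k=2: 92.06 kHz, 132.74 kHz.
k=3: 148.26 kHz, 188.94 kHz.
Within [61.48 kHz, 104.62 kHz]: 76.54 kHz, 92.06 kHz.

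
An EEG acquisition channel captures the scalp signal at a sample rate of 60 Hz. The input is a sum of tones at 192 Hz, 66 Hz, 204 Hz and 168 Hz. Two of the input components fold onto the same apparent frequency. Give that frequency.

12 Hz

fs/2 = 30 Hz.
192 Hz mod fs = 12 Hz.
12 Hz ≤ fs/2 = 30 Hz, appears at 12 Hz.
66 Hz mod fs = 6 Hz.
6 Hz ≤ fs/2 = 30 Hz, appears at 6 Hz.
204 Hz mod fs = 24 Hz.
24 Hz ≤ fs/2 = 30 Hz, appears at 24 Hz.
168 Hz mod fs = 48 Hz.
48 Hz > fs/2 = 30 Hz, folds to fs − 48 Hz = 12 Hz.
168 Hz and 192 Hz both map to 12 Hz.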